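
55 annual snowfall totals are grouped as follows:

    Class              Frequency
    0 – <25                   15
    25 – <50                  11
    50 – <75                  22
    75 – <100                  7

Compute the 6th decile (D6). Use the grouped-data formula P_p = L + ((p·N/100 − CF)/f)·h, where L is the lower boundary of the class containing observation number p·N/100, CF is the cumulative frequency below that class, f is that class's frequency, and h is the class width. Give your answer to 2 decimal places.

57.95

N = 55; target position k = 60/100 · 55 = 33.
Cumulative frequencies: 15, 26, 48, 55.
Observation 33 falls in the class 50 – <75.
L = 50, CF = 26, f = 22, h = 25.
P60 = 50 + ((33 − 26)/22)·25 = 50 + 7.95455 = 57.9545.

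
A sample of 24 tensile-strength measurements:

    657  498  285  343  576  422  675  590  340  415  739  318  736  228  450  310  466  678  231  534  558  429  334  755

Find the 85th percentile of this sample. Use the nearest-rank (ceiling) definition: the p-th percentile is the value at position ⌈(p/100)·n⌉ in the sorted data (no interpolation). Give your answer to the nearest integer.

678

Sorted: 228, 231, 285, 310, 318, 334, 340, 343, 415, 422, 429, 450, 466, 498, 534, 558, 576, 590, 657, 675, 678, 736, 739, 755.
n = 24.
Position = ⌈85/100 · 24⌉ = ⌈20.4⌉ = 21.
The value at rank 21 is 678.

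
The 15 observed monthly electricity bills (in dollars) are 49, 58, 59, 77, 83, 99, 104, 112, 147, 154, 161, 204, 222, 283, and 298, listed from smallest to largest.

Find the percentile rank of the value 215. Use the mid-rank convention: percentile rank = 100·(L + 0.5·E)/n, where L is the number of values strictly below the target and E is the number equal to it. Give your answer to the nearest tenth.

Count below 215: L = 12; count equal: E = 0; n = 15.
Percentile rank = 100·(12 + 0.5·0)/15 = 100·12/15 = 80.

80.0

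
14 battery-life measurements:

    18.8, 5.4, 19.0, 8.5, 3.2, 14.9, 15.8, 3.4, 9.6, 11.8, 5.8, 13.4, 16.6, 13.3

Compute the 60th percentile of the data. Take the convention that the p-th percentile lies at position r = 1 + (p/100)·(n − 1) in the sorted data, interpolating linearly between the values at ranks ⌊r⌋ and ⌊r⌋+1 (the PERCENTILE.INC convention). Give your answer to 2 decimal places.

13.38

Sorted: 3.2, 3.4, 5.4, 5.8, 8.5, 9.6, 11.8, 13.3, 13.4, 14.9, 15.8, 16.6, 18.8, 19.0.
n = 14.
r = 1 + (60/100)·(14 − 1) = 1 + 7.8 = 8.8.
Rank 8 is 13.3 and rank 9 is 13.4.
Interpolate: 13.3 + 0.8·(13.4 − 13.3) = 13.3 + 0.8·0.1 = 13.38.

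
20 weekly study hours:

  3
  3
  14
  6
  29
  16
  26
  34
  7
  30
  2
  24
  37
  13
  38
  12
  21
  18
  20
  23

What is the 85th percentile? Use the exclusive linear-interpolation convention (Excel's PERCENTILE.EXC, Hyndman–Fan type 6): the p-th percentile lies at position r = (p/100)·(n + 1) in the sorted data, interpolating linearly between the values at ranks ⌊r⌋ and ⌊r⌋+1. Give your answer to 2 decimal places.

Sorted: 2, 3, 3, 6, 7, 12, 13, 14, 16, 18, 20, 21, 23, 24, 26, 29, 30, 34, 37, 38.
n = 20.
r = (85/100)·(20 + 1) = 17.85.
Rank 17 is 30 and rank 18 is 34.
Interpolate: 30 + 0.85·(34 − 30) = 30 + 0.85·4 = 33.4.

33.40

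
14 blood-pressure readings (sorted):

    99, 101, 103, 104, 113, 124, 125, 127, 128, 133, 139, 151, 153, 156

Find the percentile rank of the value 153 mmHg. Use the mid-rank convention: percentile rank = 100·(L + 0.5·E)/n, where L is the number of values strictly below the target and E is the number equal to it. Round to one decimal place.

Count below 153: L = 12; count equal: E = 1; n = 14.
Percentile rank = 100·(12 + 0.5·1)/14 = 100·12.5/14 = 89.29.

89.3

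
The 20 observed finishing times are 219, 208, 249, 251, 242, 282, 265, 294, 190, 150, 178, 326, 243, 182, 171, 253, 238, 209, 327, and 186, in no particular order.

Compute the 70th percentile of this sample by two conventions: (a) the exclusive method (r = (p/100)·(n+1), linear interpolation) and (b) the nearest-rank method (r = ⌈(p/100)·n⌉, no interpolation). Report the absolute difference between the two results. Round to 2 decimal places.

1.40

Sorted: 150, 171, 178, 182, 186, 190, 208, 209, 219, 238, 242, 243, 249, 251, 253, 265, 282, 294, 326, 327.
n = 20.
(a) r = 14.7; between ranks 14 (251) and 15 (253): 252.4.
(b) the nearest-rank method: rank 14 → 251.
|252.4 − 251| = 1.4.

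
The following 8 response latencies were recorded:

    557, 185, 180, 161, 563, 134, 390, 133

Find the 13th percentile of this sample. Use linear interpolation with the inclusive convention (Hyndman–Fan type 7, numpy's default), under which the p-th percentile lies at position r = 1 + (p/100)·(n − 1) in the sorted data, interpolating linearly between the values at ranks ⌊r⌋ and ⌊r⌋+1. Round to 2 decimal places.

Sorted: 133, 134, 161, 180, 185, 390, 557, 563.
n = 8.
r = 1 + (13/100)·(8 − 1) = 1 + 0.91 = 1.91.
Rank 1 is 133 and rank 2 is 134.
Interpolate: 133 + 0.91·(134 − 133) = 133 + 0.91·1 = 133.91.

133.91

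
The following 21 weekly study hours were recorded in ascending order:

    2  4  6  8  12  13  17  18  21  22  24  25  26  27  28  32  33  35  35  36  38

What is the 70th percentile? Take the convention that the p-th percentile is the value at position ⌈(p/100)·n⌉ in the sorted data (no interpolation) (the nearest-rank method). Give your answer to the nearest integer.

28

n = 21.
Position = ⌈70/100 · 21⌉ = ⌈14.7⌉ = 15.
The value at rank 15 is 28.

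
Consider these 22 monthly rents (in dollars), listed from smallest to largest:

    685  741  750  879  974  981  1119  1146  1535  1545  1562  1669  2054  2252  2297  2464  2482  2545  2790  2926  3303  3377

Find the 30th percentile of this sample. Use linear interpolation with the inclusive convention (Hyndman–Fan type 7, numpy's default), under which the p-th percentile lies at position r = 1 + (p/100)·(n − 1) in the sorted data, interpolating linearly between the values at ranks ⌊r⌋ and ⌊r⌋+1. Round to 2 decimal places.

n = 22.
r = 1 + (30/100)·(22 − 1) = 1 + 6.3 = 7.3.
Rank 7 is 1119 and rank 8 is 1146.
Interpolate: 1119 + 0.3·(1146 − 1119) = 1119 + 0.3·27 = 1127.1.

1127.10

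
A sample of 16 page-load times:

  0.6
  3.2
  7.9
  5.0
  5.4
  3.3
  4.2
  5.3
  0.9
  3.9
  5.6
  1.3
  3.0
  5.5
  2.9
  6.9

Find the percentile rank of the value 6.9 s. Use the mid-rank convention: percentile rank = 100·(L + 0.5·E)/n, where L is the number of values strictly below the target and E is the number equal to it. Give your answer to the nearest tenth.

90.6

Sorted: 0.6, 0.9, 1.3, 2.9, 3.0, 3.2, 3.3, 3.9, 4.2, 5.0, 5.3, 5.4, 5.5, 5.6, 6.9, 7.9.
Count below 6.9: L = 14; count equal: E = 1; n = 16.
Percentile rank = 100·(14 + 0.5·1)/16 = 100·14.5/16 = 90.62.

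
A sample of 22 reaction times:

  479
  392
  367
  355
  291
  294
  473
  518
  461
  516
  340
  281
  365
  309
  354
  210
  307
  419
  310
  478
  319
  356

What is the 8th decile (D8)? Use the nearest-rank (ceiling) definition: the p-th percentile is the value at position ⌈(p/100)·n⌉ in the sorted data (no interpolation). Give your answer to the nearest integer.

Sorted: 210, 281, 291, 294, 307, 309, 310, 319, 340, 354, 355, 356, 365, 367, 392, 419, 461, 473, 478, 479, 516, 518.
n = 22.
Position = ⌈80/100 · 22⌉ = ⌈17.6⌉ = 18.
The value at rank 18 is 473.

473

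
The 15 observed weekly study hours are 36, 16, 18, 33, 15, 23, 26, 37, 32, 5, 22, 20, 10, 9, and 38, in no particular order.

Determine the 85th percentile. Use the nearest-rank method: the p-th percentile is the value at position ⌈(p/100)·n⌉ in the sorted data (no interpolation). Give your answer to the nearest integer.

36

Sorted: 5, 9, 10, 15, 16, 18, 20, 22, 23, 26, 32, 33, 36, 37, 38.
n = 15.
Position = ⌈85/100 · 15⌉ = ⌈12.75⌉ = 13.
The value at rank 13 is 36.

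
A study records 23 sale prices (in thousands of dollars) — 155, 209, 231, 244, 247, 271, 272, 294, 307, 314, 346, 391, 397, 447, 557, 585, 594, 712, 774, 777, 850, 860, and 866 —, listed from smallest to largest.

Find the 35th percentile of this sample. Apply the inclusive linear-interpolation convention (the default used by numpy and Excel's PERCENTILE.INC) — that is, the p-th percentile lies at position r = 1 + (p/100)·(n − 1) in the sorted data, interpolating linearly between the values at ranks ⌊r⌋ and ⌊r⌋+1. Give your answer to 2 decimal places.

n = 23.
r = 1 + (35/100)·(23 − 1) = 1 + 7.7 = 8.7.
Rank 8 is 294 and rank 9 is 307.
Interpolate: 294 + 0.7·(307 − 294) = 294 + 0.7·13 = 303.1.

303.10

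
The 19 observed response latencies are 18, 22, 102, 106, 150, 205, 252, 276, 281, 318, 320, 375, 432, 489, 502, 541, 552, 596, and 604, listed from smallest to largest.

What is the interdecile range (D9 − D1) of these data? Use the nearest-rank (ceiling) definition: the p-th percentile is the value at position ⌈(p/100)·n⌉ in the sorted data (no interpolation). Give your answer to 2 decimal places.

574.00

n = 19.
P10: rank ⌈10/100·19⌉ = 2 → 22.
P90: rank ⌈90/100·19⌉ = 18 → 596.
Difference: 596 − 22 = 574.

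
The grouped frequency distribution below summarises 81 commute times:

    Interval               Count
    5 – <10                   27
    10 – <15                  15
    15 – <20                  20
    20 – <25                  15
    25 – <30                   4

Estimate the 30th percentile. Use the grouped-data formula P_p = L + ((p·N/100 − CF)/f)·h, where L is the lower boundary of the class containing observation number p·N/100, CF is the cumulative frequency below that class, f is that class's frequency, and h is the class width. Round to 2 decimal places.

N = 81; target position k = 30/100 · 81 = 24.3.
Cumulative frequencies: 27, 42, 62, 77, 81.
Observation 24.3 falls in the class 5 – <10.
L = 5, CF = 0, f = 27, h = 5.
P30 = 5 + ((24.3 − 0)/27)·5 = 5 + 4.5 = 9.5.

9.50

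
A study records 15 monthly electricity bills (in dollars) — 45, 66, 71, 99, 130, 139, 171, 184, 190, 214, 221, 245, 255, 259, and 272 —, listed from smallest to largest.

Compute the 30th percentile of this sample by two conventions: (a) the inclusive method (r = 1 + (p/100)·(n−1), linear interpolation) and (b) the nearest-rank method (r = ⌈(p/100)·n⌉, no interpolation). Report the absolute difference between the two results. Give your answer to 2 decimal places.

1.80

n = 15.
(a) r = 5.2; between ranks 5 (130) and 6 (139): 131.8.
(b) the nearest-rank method: rank 5 → 130.
|131.8 − 130| = 1.8.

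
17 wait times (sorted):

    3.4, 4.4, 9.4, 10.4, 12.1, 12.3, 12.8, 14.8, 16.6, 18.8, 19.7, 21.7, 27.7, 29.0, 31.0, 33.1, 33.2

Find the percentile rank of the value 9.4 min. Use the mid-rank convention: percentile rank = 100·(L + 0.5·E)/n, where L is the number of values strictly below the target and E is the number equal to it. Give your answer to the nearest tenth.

14.7

Count below 9.4: L = 2; count equal: E = 1; n = 17.
Percentile rank = 100·(2 + 0.5·1)/17 = 100·2.5/17 = 14.71.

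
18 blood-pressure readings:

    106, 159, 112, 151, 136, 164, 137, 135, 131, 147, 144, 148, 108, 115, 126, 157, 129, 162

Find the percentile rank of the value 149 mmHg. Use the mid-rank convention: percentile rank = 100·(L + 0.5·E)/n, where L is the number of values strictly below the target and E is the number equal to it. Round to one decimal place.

72.2

Sorted: 106, 108, 112, 115, 126, 129, 131, 135, 136, 137, 144, 147, 148, 151, 157, 159, 162, 164.
Count below 149: L = 13; count equal: E = 0; n = 18.
Percentile rank = 100·(13 + 0.5·0)/18 = 100·13/18 = 72.22.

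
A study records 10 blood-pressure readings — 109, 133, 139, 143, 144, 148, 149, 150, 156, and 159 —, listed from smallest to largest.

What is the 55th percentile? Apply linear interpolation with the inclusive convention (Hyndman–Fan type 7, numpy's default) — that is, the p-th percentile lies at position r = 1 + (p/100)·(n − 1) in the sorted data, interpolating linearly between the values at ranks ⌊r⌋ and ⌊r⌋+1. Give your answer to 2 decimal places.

n = 10.
r = 1 + (55/100)·(10 − 1) = 1 + 4.95 = 5.95.
Rank 5 is 144 and rank 6 is 148.
Interpolate: 144 + 0.95·(148 − 144) = 144 + 0.95·4 = 147.8.

147.80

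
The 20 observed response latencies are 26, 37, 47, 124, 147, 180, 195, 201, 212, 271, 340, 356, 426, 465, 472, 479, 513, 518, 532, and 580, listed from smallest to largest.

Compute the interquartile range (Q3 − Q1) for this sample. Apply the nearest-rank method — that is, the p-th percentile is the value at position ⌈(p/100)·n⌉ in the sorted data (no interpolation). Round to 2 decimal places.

325.00

n = 20.
P25: rank ⌈25/100·20⌉ = 5 → 147.
P75: rank ⌈75/100·20⌉ = 15 → 472.
Difference: 472 − 147 = 325.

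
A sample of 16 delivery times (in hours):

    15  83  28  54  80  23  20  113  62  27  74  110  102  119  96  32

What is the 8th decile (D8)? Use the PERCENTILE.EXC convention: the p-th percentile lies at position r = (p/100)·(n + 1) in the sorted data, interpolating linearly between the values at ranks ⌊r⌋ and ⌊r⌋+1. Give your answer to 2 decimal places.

Sorted: 15, 20, 23, 27, 28, 32, 54, 62, 74, 80, 83, 96, 102, 110, 113, 119.
n = 16.
r = (80/100)·(16 + 1) = 13.6.
Rank 13 is 102 and rank 14 is 110.
Interpolate: 102 + 0.6·(110 − 102) = 102 + 0.6·8 = 106.8.

106.80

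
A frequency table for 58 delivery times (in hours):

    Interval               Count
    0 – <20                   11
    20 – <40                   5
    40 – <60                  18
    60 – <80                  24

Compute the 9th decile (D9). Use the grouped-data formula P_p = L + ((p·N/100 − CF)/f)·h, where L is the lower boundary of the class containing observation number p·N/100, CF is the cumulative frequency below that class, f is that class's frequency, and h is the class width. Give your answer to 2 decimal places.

75.17

N = 58; target position k = 90/100 · 58 = 52.2.
Cumulative frequencies: 11, 16, 34, 58.
Observation 52.2 falls in the class 60 – <80.
L = 60, CF = 34, f = 24, h = 20.
P90 = 60 + ((52.2 − 34)/24)·20 = 60 + 15.1667 = 75.1667.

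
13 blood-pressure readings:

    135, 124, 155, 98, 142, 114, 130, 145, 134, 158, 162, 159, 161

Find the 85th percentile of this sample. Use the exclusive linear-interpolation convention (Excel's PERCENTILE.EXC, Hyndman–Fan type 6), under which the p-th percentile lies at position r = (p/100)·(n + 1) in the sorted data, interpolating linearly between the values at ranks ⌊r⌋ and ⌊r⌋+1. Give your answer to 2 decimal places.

Sorted: 98, 114, 124, 130, 134, 135, 142, 145, 155, 158, 159, 161, 162.
n = 13.
r = (85/100)·(13 + 1) = 11.9.
Rank 11 is 159 and rank 12 is 161.
Interpolate: 159 + 0.9·(161 − 159) = 159 + 0.9·2 = 160.8.

160.80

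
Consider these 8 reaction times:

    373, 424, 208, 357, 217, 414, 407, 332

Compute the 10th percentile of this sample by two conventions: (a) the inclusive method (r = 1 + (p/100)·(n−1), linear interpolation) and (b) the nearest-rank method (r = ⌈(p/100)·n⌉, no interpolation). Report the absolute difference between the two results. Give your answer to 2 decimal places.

6.30

Sorted: 208, 217, 332, 357, 373, 407, 414, 424.
n = 8.
(a) r = 1.7; between ranks 1 (208) and 2 (217): 214.3.
(b) the nearest-rank method: rank 1 → 208.
|214.3 − 208| = 6.3.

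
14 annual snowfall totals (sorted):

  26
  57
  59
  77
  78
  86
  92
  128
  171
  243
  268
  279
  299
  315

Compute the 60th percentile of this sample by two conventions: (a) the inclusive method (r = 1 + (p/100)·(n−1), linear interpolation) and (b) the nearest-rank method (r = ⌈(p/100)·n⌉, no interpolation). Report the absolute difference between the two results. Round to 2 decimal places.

n = 14.
(a) r = 8.8; between ranks 8 (128) and 9 (171): 162.4.
(b) the nearest-rank method: rank 9 → 171.
|162.4 − 171| = 8.6.

8.60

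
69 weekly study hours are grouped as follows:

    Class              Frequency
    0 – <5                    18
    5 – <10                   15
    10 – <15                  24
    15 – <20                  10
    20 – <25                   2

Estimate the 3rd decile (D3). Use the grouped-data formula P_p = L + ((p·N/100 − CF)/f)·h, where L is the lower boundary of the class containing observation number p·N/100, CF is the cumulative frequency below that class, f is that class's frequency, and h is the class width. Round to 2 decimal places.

N = 69; target position k = 30/100 · 69 = 20.7.
Cumulative frequencies: 18, 33, 57, 67, 69.
Observation 20.7 falls in the class 5 – <10.
L = 5, CF = 18, f = 15, h = 5.
P30 = 5 + ((20.7 − 18)/15)·5 = 5 + 0.9 = 5.9.

5.90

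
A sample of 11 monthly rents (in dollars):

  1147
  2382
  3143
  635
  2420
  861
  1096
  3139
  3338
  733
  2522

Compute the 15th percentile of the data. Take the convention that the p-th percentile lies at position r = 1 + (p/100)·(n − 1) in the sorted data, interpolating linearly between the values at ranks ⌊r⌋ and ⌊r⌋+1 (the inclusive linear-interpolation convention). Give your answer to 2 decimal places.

797.00

Sorted: 635, 733, 861, 1096, 1147, 2382, 2420, 2522, 3139, 3143, 3338.
n = 11.
r = 1 + (15/100)·(11 − 1) = 1 + 1.5 = 2.5.
Rank 2 is 733 and rank 3 is 861.
Interpolate: 733 + 0.5·(861 − 733) = 733 + 0.5·128 = 797.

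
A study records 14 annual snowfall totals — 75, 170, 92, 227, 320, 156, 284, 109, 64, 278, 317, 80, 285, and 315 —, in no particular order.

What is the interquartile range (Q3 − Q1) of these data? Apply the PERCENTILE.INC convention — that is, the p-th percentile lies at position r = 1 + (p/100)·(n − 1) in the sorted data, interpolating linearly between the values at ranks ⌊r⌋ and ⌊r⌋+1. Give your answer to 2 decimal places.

Sorted: 64, 75, 80, 92, 109, 156, 170, 227, 278, 284, 285, 315, 317, 320.
n = 14.
P25: r = 4.25; ranks 4–5 are 92, 109; interpolating gives 96.25.
P75: r = 10.75; ranks 10–11 are 284, 285; interpolating gives 284.75.
Difference: 284.75 − 96.25 = 188.5.

188.50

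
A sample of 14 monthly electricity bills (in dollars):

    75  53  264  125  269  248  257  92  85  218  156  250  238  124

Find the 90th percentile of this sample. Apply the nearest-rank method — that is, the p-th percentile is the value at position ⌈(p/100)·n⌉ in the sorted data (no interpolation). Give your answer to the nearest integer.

264

Sorted: 53, 75, 85, 92, 124, 125, 156, 218, 238, 248, 250, 257, 264, 269.
n = 14.
Position = ⌈90/100 · 14⌉ = ⌈12.6⌉ = 13.
The value at rank 13 is 264.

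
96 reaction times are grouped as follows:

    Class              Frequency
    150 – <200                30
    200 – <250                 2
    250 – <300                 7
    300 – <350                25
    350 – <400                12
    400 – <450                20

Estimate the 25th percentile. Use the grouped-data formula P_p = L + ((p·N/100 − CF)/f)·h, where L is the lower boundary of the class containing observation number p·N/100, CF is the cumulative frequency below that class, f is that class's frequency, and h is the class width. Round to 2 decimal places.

N = 96; target position k = 25/100 · 96 = 24.
Cumulative frequencies: 30, 32, 39, 64, 76, 96.
Observation 24 falls in the class 150 – <200.
L = 150, CF = 0, f = 30, h = 50.
P25 = 150 + ((24 − 0)/30)·50 = 150 + 40 = 190.

190.00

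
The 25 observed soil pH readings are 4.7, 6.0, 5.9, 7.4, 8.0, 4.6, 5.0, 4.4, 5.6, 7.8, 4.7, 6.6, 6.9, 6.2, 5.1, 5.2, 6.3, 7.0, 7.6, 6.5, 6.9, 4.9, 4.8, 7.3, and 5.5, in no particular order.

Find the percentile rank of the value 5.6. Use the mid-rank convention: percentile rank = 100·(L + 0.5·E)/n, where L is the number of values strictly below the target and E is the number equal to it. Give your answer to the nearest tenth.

Sorted: 4.4, 4.6, 4.7, 4.7, 4.8, 4.9, 5.0, 5.1, 5.2, 5.5, 5.6, 5.9, 6.0, 6.2, 6.3, 6.5, 6.6, 6.9, 6.9, 7.0, 7.3, 7.4, 7.6, 7.8, 8.0.
Count below 5.6: L = 10; count equal: E = 1; n = 25.
Percentile rank = 100·(10 + 0.5·1)/25 = 100·10.5/25 = 42.

42.0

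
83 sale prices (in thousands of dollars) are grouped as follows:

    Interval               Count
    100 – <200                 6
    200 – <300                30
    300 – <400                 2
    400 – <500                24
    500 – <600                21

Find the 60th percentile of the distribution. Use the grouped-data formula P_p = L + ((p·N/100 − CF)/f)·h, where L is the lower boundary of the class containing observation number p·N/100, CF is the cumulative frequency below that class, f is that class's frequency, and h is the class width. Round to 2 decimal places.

N = 83; target position k = 60/100 · 83 = 49.8.
Cumulative frequencies: 6, 36, 38, 62, 83.
Observation 49.8 falls in the class 400 – <500.
L = 400, CF = 38, f = 24, h = 100.
P60 = 400 + ((49.8 − 38)/24)·100 = 400 + 49.1667 = 449.167.

449.17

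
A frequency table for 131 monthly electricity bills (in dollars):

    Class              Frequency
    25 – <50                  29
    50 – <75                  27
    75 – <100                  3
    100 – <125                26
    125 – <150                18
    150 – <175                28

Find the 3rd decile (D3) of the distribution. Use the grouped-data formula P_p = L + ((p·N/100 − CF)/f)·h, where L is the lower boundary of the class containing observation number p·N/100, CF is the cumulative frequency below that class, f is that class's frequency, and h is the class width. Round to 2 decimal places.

59.54

N = 131; target position k = 30/100 · 131 = 39.3.
Cumulative frequencies: 29, 56, 59, 85, 103, 131.
Observation 39.3 falls in the class 50 – <75.
L = 50, CF = 29, f = 27, h = 25.
P30 = 50 + ((39.3 − 29)/27)·25 = 50 + 9.53704 = 59.537.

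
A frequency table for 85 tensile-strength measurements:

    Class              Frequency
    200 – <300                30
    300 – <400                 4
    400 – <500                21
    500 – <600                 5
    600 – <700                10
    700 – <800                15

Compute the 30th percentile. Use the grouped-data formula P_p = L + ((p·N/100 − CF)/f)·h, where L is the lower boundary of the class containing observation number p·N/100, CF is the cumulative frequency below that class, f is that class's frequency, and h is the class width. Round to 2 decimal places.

285.00

N = 85; target position k = 30/100 · 85 = 25.5.
Cumulative frequencies: 30, 34, 55, 60, 70, 85.
Observation 25.5 falls in the class 200 – <300.
L = 200, CF = 0, f = 30, h = 100.
P30 = 200 + ((25.5 − 0)/30)·100 = 200 + 85 = 285.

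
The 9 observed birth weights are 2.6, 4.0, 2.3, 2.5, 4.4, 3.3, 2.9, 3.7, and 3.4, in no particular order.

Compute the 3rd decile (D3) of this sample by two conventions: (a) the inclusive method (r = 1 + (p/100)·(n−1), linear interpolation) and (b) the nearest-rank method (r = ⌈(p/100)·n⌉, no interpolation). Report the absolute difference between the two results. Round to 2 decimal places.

Sorted: 2.3, 2.5, 2.6, 2.9, 3.3, 3.4, 3.7, 4.0, 4.4.
n = 9.
(a) r = 3.4; between ranks 3 (2.6) and 4 (2.9): 2.72.
(b) the nearest-rank method: rank 3 → 2.6.
|2.72 − 2.6| = 0.12.

0.12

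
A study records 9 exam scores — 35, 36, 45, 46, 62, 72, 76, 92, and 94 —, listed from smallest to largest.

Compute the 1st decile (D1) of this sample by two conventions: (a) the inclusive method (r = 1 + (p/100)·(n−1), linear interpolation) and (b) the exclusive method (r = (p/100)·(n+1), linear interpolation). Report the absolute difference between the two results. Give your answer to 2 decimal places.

0.80

n = 9.
(a) r = 1.8; between ranks 1 (35) and 2 (36): 35.8.
(b) r = 1 → value at rank 1 = 35.
|35.8 − 35| = 0.8.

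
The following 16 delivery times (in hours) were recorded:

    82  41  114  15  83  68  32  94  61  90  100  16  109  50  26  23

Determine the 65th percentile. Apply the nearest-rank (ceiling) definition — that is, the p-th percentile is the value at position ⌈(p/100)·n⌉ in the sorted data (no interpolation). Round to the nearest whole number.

83

Sorted: 15, 16, 23, 26, 32, 41, 50, 61, 68, 82, 83, 90, 94, 100, 109, 114.
n = 16.
Position = ⌈65/100 · 16⌉ = ⌈10.4⌉ = 11.
The value at rank 11 is 83.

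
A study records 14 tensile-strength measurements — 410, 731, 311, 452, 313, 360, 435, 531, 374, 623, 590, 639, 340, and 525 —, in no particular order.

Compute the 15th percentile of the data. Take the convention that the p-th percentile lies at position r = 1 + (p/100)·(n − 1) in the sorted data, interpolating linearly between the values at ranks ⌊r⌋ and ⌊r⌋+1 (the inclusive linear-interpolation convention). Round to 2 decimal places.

338.65

Sorted: 311, 313, 340, 360, 374, 410, 435, 452, 525, 531, 590, 623, 639, 731.
n = 14.
r = 1 + (15/100)·(14 − 1) = 1 + 1.95 = 2.95.
Rank 2 is 313 and rank 3 is 340.
Interpolate: 313 + 0.95·(340 − 313) = 313 + 0.95·27 = 338.65.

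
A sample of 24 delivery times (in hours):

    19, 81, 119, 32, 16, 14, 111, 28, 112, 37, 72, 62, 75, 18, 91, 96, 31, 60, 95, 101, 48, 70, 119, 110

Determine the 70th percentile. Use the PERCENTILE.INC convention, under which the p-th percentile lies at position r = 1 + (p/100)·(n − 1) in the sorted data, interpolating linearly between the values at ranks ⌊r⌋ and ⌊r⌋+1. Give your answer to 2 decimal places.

Sorted: 14, 16, 18, 19, 28, 31, 32, 37, 48, 60, 62, 70, 72, 75, 81, 91, 95, 96, 101, 110, 111, 112, 119, 119.
n = 24.
r = 1 + (70/100)·(24 − 1) = 1 + 16.1 = 17.1.
Rank 17 is 95 and rank 18 is 96.
Interpolate: 95 + 0.1·(96 − 95) = 95 + 0.1·1 = 95.1.

95.10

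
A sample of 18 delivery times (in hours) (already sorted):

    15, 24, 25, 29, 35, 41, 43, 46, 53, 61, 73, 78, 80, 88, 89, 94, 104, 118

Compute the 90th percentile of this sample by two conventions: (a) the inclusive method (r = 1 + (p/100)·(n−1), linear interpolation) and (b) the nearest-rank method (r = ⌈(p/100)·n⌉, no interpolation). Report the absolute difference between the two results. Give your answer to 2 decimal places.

n = 18.
(a) r = 16.3; between ranks 16 (94) and 17 (104): 97.
(b) the nearest-rank method: rank 17 → 104.
|97 − 104| = 7.

7.00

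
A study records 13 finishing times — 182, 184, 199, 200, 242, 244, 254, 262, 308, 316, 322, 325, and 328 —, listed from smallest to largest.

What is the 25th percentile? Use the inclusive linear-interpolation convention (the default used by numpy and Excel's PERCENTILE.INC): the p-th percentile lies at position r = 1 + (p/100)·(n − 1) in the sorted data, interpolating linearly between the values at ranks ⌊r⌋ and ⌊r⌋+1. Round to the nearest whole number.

n = 13.
r = 1 + (25/100)·(13 − 1) = 1 + 3 = 4.
r is an integer, so P25 is the value at rank 4: 200.

200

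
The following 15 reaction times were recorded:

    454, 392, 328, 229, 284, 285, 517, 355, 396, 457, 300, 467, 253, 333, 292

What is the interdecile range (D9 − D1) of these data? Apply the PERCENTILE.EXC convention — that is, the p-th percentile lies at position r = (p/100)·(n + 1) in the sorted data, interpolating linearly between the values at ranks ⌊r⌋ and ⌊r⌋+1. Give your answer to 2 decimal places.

243.60

Sorted: 229, 253, 284, 285, 292, 300, 328, 333, 355, 392, 396, 454, 457, 467, 517.
n = 15.
P10: r = 1.6; ranks 1–2 are 229, 253; interpolating gives 243.4.
P90: r = 14.4; ranks 14–15 are 467, 517; interpolating gives 487.
Difference: 487 − 243.4 = 243.6.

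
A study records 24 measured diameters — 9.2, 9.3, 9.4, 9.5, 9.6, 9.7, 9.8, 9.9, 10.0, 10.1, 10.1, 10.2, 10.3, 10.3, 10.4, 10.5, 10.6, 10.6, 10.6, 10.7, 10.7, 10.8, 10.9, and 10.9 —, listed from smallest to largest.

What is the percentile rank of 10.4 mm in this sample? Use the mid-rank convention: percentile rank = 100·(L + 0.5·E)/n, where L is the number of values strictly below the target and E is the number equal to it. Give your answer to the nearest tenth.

Count below 10.4: L = 14; count equal: E = 1; n = 24.
Percentile rank = 100·(14 + 0.5·1)/24 = 100·14.5/24 = 60.42.

60.4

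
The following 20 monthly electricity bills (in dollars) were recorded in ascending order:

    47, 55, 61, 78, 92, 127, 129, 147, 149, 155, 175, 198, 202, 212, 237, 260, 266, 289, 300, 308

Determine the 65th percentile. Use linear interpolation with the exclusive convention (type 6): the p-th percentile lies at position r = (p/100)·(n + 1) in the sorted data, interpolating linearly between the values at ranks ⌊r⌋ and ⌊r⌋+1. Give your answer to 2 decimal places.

208.50

n = 20.
r = (65/100)·(20 + 1) = 13.65.
Rank 13 is 202 and rank 14 is 212.
Interpolate: 202 + 0.65·(212 − 202) = 202 + 0.65·10 = 208.5.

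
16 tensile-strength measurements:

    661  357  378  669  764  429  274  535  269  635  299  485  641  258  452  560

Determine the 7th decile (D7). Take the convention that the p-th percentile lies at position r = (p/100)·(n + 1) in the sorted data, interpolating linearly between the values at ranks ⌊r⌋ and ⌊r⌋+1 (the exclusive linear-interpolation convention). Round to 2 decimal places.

Sorted: 258, 269, 274, 299, 357, 378, 429, 452, 485, 535, 560, 635, 641, 661, 669, 764.
n = 16.
r = (70/100)·(16 + 1) = 11.9.
Rank 11 is 560 and rank 12 is 635.
Interpolate: 560 + 0.9·(635 − 560) = 560 + 0.9·75 = 627.5.

627.50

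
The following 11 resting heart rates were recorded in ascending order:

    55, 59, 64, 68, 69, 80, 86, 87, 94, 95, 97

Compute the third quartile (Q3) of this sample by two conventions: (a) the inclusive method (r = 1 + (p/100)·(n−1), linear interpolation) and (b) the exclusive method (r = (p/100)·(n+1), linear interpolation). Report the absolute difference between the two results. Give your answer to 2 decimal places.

3.50

n = 11.
(a) r = 8.5; between ranks 8 (87) and 9 (94): 90.5.
(b) r = 9 → value at rank 9 = 94.
|90.5 − 94| = 3.5.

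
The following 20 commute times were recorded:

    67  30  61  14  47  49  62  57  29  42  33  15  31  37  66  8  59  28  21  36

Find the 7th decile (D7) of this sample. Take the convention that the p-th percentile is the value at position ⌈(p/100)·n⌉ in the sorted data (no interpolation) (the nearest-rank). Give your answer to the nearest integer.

Sorted: 8, 14, 15, 21, 28, 29, 30, 31, 33, 36, 37, 42, 47, 49, 57, 59, 61, 62, 66, 67.
n = 20.
Position = ⌈70/100 · 20⌉ = ⌈14⌉ = 14.
The value at rank 14 is 49.

49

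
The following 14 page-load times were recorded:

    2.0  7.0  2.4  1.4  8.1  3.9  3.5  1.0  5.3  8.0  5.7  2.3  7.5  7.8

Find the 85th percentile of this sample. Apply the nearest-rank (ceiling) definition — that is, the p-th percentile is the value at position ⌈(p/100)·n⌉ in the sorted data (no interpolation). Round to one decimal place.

Sorted: 1.0, 1.4, 2.0, 2.3, 2.4, 3.5, 3.9, 5.3, 5.7, 7.0, 7.5, 7.8, 8.0, 8.1.
n = 14.
Position = ⌈85/100 · 14⌉ = ⌈11.9⌉ = 12.
The value at rank 12 is 7.8.

7.8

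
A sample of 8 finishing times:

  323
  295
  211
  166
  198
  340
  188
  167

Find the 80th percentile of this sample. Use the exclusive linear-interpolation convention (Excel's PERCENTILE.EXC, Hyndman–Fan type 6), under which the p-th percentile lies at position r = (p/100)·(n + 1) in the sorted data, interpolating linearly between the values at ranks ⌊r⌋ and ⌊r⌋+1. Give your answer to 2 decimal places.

Sorted: 166, 167, 188, 198, 211, 295, 323, 340.
n = 8.
r = (80/100)·(8 + 1) = 7.2.
Rank 7 is 323 and rank 8 is 340.
Interpolate: 323 + 0.2·(340 − 323) = 323 + 0.2·17 = 326.4.

326.40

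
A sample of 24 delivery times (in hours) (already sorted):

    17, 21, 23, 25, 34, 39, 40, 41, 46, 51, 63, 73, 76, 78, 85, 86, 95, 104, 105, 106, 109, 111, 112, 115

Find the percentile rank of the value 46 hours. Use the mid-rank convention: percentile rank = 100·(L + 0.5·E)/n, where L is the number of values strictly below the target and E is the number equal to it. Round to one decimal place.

35.4

Count below 46: L = 8; count equal: E = 1; n = 24.
Percentile rank = 100·(8 + 0.5·1)/24 = 100·8.5/24 = 35.42.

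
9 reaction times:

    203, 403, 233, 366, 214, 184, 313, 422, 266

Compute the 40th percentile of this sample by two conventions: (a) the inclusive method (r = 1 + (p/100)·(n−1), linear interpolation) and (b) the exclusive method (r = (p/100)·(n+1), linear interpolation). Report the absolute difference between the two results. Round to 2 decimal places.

6.60

Sorted: 184, 203, 214, 233, 266, 313, 366, 403, 422.
n = 9.
(a) r = 4.2; between ranks 4 (233) and 5 (266): 239.6.
(b) r = 4 → value at rank 4 = 233.
|239.6 − 233| = 6.6.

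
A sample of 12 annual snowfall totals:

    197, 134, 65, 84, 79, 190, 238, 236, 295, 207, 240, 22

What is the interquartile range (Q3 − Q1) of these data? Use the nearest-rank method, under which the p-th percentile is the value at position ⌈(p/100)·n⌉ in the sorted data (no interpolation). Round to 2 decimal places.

157.00

Sorted: 22, 65, 79, 84, 134, 190, 197, 207, 236, 238, 240, 295.
n = 12.
P25: rank ⌈25/100·12⌉ = 3 → 79.
P75: rank ⌈75/100·12⌉ = 9 → 236.
Difference: 236 − 79 = 157.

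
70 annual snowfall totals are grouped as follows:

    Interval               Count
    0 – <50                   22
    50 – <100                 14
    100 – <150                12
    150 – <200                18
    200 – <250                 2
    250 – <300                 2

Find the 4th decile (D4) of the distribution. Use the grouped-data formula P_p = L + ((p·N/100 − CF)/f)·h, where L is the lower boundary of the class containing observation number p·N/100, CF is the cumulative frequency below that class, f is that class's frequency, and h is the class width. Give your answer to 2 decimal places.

71.43

N = 70; target position k = 40/100 · 70 = 28.
Cumulative frequencies: 22, 36, 48, 66, 68, 70.
Observation 28 falls in the class 50 – <100.
L = 50, CF = 22, f = 14, h = 50.
P40 = 50 + ((28 − 22)/14)·50 = 50 + 21.4286 = 71.4286.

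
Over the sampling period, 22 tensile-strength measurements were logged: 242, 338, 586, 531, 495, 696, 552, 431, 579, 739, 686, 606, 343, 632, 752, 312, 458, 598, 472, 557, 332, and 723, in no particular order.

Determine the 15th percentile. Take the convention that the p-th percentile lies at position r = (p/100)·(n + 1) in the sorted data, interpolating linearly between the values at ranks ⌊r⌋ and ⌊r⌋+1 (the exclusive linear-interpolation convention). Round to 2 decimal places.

Sorted: 242, 312, 332, 338, 343, 431, 458, 472, 495, 531, 552, 557, 579, 586, 598, 606, 632, 686, 696, 723, 739, 752.
n = 22.
r = (15/100)·(22 + 1) = 3.45.
Rank 3 is 332 and rank 4 is 338.
Interpolate: 332 + 0.45·(338 − 332) = 332 + 0.45·6 = 334.7.

334.70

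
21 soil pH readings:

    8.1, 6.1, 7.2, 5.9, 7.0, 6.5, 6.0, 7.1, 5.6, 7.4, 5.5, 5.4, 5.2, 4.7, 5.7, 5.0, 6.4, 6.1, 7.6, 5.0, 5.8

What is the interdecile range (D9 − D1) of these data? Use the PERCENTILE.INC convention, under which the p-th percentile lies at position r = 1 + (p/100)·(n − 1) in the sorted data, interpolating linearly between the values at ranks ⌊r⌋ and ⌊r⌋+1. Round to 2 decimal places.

2.40

Sorted: 4.7, 5.0, 5.0, 5.2, 5.4, 5.5, 5.6, 5.7, 5.8, 5.9, 6.0, 6.1, 6.1, 6.4, 6.5, 7.0, 7.1, 7.2, 7.4, 7.6, 8.1.
n = 21.
P10: r = 3 (integer) → 5.
P90: r = 19 (integer) → 7.4.
Difference: 7.4 − 5 = 2.4.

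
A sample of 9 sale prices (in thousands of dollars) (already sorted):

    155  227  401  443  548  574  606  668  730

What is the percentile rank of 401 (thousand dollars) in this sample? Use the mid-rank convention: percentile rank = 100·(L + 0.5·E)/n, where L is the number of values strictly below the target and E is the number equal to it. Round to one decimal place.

27.8

Count below 401: L = 2; count equal: E = 1; n = 9.
Percentile rank = 100·(2 + 0.5·1)/9 = 100·2.5/9 = 27.78.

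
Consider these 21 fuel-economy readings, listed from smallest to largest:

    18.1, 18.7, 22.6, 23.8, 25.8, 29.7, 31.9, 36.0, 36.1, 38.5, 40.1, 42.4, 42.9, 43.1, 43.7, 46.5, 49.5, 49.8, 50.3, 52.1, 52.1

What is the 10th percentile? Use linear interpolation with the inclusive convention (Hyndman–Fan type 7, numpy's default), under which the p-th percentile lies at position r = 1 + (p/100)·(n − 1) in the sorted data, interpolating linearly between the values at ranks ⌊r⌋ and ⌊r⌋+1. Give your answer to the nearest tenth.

n = 21.
r = 1 + (10/100)·(21 − 1) = 1 + 2 = 3.
r is an integer, so P10 is the value at rank 3: 22.6.

22.6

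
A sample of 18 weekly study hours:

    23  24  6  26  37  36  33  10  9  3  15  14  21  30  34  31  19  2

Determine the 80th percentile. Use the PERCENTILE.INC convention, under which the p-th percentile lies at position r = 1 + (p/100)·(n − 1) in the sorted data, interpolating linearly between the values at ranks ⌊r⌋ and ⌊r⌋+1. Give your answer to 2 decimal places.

32.20

Sorted: 2, 3, 6, 9, 10, 14, 15, 19, 21, 23, 24, 26, 30, 31, 33, 34, 36, 37.
n = 18.
r = 1 + (80/100)·(18 − 1) = 1 + 13.6 = 14.6.
Rank 14 is 31 and rank 15 is 33.
Interpolate: 31 + 0.6·(33 − 31) = 31 + 0.6·2 = 32.2.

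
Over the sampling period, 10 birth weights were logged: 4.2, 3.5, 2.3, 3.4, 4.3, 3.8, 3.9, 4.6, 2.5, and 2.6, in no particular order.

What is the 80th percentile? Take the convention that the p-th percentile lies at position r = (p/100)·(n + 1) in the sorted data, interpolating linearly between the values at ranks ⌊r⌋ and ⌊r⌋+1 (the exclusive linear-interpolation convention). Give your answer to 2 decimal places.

Sorted: 2.3, 2.5, 2.6, 3.4, 3.5, 3.8, 3.9, 4.2, 4.3, 4.6.
n = 10.
r = (80/100)·(10 + 1) = 8.8.
Rank 8 is 4.2 and rank 9 is 4.3.
Interpolate: 4.2 + 0.8·(4.3 − 4.2) = 4.2 + 0.8·0.1 = 4.28.

4.28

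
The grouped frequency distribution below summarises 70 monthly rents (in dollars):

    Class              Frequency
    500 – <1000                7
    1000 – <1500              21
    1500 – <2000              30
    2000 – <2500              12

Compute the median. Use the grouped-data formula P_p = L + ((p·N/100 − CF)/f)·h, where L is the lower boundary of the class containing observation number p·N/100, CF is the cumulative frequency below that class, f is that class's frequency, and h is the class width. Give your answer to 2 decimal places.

1616.67

N = 70; target position k = 50/100 · 70 = 35.
Cumulative frequencies: 7, 28, 58, 70.
Observation 35 falls in the class 1500 – <2000.
L = 1500, CF = 28, f = 30, h = 500.
P50 = 1500 + ((35 − 28)/30)·500 = 1500 + 116.667 = 1616.67.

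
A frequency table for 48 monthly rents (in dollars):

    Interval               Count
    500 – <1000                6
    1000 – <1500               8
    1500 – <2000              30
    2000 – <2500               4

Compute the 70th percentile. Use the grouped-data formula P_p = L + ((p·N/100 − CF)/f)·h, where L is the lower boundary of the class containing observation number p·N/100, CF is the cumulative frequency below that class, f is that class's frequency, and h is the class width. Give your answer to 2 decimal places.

N = 48; target position k = 70/100 · 48 = 33.6.
Cumulative frequencies: 6, 14, 44, 48.
Observation 33.6 falls in the class 1500 – <2000.
L = 1500, CF = 14, f = 30, h = 500.
P70 = 1500 + ((33.6 − 14)/30)·500 = 1500 + 326.667 = 1826.67.

1826.67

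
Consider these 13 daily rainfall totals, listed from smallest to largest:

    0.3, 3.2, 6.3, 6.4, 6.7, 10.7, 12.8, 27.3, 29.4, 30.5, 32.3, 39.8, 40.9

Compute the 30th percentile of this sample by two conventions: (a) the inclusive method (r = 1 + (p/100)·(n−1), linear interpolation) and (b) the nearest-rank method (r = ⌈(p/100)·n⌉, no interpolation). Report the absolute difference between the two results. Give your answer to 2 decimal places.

n = 13.
(a) r = 4.6; between ranks 4 (6.4) and 5 (6.7): 6.58.
(b) the nearest-rank method: rank 4 → 6.4.
|6.58 − 6.4| = 0.18.

0.18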